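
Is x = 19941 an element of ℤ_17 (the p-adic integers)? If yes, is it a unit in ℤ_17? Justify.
x ∈ ℤ_17 but not a unit; v_17(x) = 2 > 0

ℤ_17 = {x ∈ ℚ_17 : v_17(x) ≥ 0} and ℤ_17^× = {x ∈ ℤ_17 : v_17(x) = 0}. Here v_17(19941) = v_17(num) − v_17(den) = 2; compare against these criteria.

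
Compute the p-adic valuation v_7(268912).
v_7(268912) = 5

v_7(n) is the largest exponent k such that 7^k divides n. Factor out: 268912 = 7^5 · 16. (Sign doesn't affect v_p.) So v_7(268912) = 5.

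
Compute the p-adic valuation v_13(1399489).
v_13(1399489) = 4

v_13(n) is the largest exponent k such that 13^k divides n. Factor out: 1399489 = 13^4 · 49. (Sign doesn't affect v_p.) So v_13(1399489) = 4.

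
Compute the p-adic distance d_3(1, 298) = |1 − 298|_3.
d_3(1, 298) = 1/27

Step 1 — x − y = 1 − 298 = -297. Step 2 — v_3(-297) = 3 (factor: -297 = −(3^3 · 11); the sign does not affect v_p). Step 3 — |x − y|_3 = 3^{-3} = 1/27.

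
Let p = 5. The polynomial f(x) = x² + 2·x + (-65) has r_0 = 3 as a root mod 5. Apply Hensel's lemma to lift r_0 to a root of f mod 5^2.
r_1 = 3 (mod 25)

Hensel: r_{i+1} = r_i − f(r_i)·(f′(r_i))^{-1} mod 5^{i+2}, f′(x) = 2x + 2. Iterate:
  r_0 = 3 (mod 5)
  r_1 = 3 (mod 25)
Final: r = 3 satisfies f(r) ≡ 0 mod 5^2.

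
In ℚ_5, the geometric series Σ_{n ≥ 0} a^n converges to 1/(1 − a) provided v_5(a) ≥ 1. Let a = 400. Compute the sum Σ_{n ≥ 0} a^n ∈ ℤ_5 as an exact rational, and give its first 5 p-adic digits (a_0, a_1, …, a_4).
Σ a^n = 1/(1 − a) = -1/399;  first 5 digits = (1, 0, 1, 3, 1)

v_5(a) = 2 ≥ 1, so the series converges in ℤ_5 to 1/(1 − a) = 1/(1 − 400) = -1/399. Expand this rational in ℤ_5: compute digits iteratively via d_i = x_i mod 5, x_{i+1} = (x_i − d_i)/5. The first 5 digits are (1, 0, 1, 3, 1).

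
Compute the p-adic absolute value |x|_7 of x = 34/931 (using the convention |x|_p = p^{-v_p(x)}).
|34/931|_7 = 49

Step 1 — compute v_7(x) by factoring powers of 7 out of the numerator and denominator: v_7(34/931) = -2. Step 2 — apply |x|_p = p^{-v_p(x)} = 7^{2} = 49.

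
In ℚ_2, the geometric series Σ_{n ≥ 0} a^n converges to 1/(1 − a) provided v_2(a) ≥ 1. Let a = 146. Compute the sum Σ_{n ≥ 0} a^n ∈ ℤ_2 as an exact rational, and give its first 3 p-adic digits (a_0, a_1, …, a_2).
Σ a^n = 1/(1 − a) = -1/145;  first 3 digits = (1, 1, 1)

v_2(a) = 1 ≥ 1, so the series converges in ℤ_2 to 1/(1 − a) = 1/(1 − 146) = -1/145. Expand this rational in ℤ_2: compute digits iteratively via d_i = x_i mod 2, x_{i+1} = (x_i − d_i)/2. The first 3 digits are (1, 1, 1).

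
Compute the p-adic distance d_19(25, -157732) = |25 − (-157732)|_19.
d_19(25, -157732) = 1/6859

Step 1 — x − y = 25 − (-157732) = 157757. Step 2 — v_19(157757) = 3 (factor: 157757 = (19^3 · 23); the sign does not affect v_p). Step 3 — |x − y|_19 = 19^{-3} = 1/6859.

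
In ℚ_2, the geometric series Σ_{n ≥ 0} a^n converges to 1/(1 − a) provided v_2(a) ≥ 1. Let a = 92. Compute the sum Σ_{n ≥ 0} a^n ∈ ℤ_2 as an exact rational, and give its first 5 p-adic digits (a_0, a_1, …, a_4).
Σ a^n = 1/(1 − a) = -1/91;  first 5 digits = (1, 0, 1, 1, 0)

v_2(a) = 2 ≥ 1, so the series converges in ℤ_2 to 1/(1 − a) = 1/(1 − 92) = -1/91. Expand this rational in ℤ_2: compute digits iteratively via d_i = x_i mod 2, x_{i+1} = (x_i − d_i)/2. The first 5 digits are (1, 0, 1, 1, 0).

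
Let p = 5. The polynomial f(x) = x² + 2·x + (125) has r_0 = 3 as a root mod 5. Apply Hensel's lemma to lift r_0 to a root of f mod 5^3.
r_2 = 123 (mod 125)

Hensel: r_{i+1} = r_i − f(r_i)·(f′(r_i))^{-1} mod 5^{i+2}, f′(x) = 2x + 2. Iterate:
  r_0 = 3 (mod 5)
  r_1 = 23 (mod 25)
  r_2 = 123 (mod 125)
Final: r = 123 satisfies f(r) ≡ 0 mod 5^3.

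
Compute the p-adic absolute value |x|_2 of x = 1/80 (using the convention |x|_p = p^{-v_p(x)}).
|1/80|_2 = 16

Step 1 — compute v_2(x) by factoring powers of 2 out of the numerator and denominator: v_2(1/80) = -4. Step 2 — apply |x|_p = p^{-v_p(x)} = 2^{4} = 16.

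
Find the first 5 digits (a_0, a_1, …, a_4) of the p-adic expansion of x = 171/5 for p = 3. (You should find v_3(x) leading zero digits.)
(a_0, …, a_4) = (0, 0, 2, 0, 2)

v_3(171/5) = 2, so a_0 = ... = a_1 = 0. Factor out: x = 3^2 · u with u = 19/5 a unit in ℤ_3. Expand u iteratively via a_{v+i} = u_i mod 3, u_{i+1} = (u_i − a_{v+i})/3:
  u_0 = 19/5;  a_2 = 2;  u_1 = (u_0 − 2)/3 = 3/5
  u_1 = 3/5;  a_3 = 0;  u_2 = (u_1 − 0)/3 = 1/5
  u_2 = 1/5;  a_4 = 2;  u_3 = (u_2 − 2)/3 = -3/5
Digits: (0, 0, 2, 0, 2).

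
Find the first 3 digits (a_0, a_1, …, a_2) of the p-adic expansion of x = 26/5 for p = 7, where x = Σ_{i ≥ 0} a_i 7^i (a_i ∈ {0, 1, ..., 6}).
(a_0, …, a_2) = (1, 2, 4)

v_7(26/5) = 0 (numerator and denominator both coprime to 7), so x ∈ ℤ_7^×. Compute digits iteratively via a_i = x_i mod 7, x_{i+1} = (x_i − a_i)/7, with x_0 = x:
  x_0 = 26/5;  a_0 = 1;  x_1 = (x_0 − 1)/7 = 3/5
  x_1 = 3/5;  a_1 = 2;  x_2 = (x_1 − 2)/7 = -1/5
  x_2 = -1/5;  a_2 = 4;  x_3 = (x_2 − 4)/7 = -3/5
Digits: (1, 2, 4).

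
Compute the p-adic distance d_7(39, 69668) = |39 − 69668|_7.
d_7(39, 69668) = 1/2401

Step 1 — x − y = 39 − 69668 = -69629. Step 2 — v_7(-69629) = 4 (factor: -69629 = −(7^4 · 29); the sign does not affect v_p). Step 3 — |x − y|_7 = 7^{-4} = 1/2401.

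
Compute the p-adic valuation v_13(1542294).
v_13(1542294) = 4

v_13(n) is the largest exponent k such that 13^k divides n. Factor out: 1542294 = 13^4 · 54. (Sign doesn't affect v_p.) So v_13(1542294) = 4.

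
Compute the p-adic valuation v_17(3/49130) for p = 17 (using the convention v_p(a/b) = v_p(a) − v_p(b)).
v_17(3/49130) = -3

Factor powers of 17 from the numerator and denominator of the reduced fraction: 3 = 17^0 · 3 and 49130 = 17^3 · 10. Apply v_p(a/b) = v_p(a) − v_p(b): v_17(3/49130) = 0 − 3 = -3.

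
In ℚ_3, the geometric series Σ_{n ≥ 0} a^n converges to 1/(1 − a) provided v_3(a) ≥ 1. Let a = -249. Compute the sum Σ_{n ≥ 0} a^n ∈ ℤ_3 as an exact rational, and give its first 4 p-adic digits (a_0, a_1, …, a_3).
Σ a^n = 1/(1 − a) = 1/250;  first 4 digits = (1, 1, 0, 2)

v_3(a) = 1 ≥ 1, so the series converges in ℤ_3 to 1/(1 − a) = 1/(1 − (-249)) = 1/250. Expand this rational in ℤ_3: compute digits iteratively via d_i = x_i mod 3, x_{i+1} = (x_i − d_i)/3. The first 4 digits are (1, 1, 0, 2).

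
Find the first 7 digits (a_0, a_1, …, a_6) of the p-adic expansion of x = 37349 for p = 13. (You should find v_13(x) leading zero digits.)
(a_0, …, a_6) = (0, 0, 0, 4, 1, 0, 0)

v_13(37349) = 3, so a_0 = ... = a_2 = 0. Factor out: x = 13^3 · u with u = 17 a unit in ℤ_13. Expand u iteratively via a_{v+i} = u_i mod 13, u_{i+1} = (u_i − a_{v+i})/13:
  u_0 = 17;  a_3 = 4;  u_1 = (u_0 − 4)/13 = 1
  u_1 = 1;  a_4 = 1;  u_2 = (u_1 − 1)/13 = 0
  u_2 = 0;  a_5 = 0;  u_3 = (u_2 − 0)/13 = 0
  u_3 = 0;  a_6 = 0;  u_4 = (u_3 − 0)/13 = 0
Digits: (0, 0, 0, 4, 1, 0, 0).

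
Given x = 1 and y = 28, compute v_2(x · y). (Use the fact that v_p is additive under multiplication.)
v_2(28) = 2

v_p(x) = 0 (factor: 1 = 2^0 · 1); v_p(y) = 2 (factor: 28 = 2^2 · 7). Additivity: v_p(xy) = v_p(x) + v_p(y) = 0 + 2 = 2. (Direct check: xy = 28 = 2^2 · (7).)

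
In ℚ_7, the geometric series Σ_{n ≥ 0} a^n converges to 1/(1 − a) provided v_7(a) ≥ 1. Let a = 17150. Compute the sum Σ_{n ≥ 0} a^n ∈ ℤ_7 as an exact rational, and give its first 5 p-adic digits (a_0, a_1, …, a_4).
Σ a^n = 1/(1 − a) = -1/17149;  first 5 digits = (1, 0, 0, 1, 0)

v_7(a) = 3 ≥ 1, so the series converges in ℤ_7 to 1/(1 − a) = 1/(1 − 17150) = -1/17149. Expand this rational in ℤ_7: compute digits iteratively via d_i = x_i mod 7, x_{i+1} = (x_i − d_i)/7. The first 5 digits are (1, 0, 0, 1, 0).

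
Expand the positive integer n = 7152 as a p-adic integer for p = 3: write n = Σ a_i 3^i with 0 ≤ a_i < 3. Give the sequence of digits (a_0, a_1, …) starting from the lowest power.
(a_0, a_1, …) = (0, 2, 2, 0, 1, 2, 0, 0, 1)

Repeated division by 3 gives the digits low-to-high: 7152 = 2·3^1 + 2·3^2 + 1·3^4 + 2·3^5 + 1·3^8. Digit sequence: (0, 2, 2, 0, 1, 2, 0, 0, 1).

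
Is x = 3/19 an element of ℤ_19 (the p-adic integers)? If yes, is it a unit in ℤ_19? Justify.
x ∉ ℤ_19 (v_19(x) = -1 < 0)

ℤ_19 = {x ∈ ℚ_19 : v_19(x) ≥ 0} and ℤ_19^× = {x ∈ ℤ_19 : v_19(x) = 0}. Here v_19(3/19) = v_19(num) − v_19(den) = -1; compare against these criteria.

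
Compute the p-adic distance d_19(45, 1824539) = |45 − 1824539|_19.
d_19(45, 1824539) = 1/130321

Step 1 — x − y = 45 − 1824539 = -1824494. Step 2 — v_19(-1824494) = 4 (factor: -1824494 = −(19^4 · 14); the sign does not affect v_p). Step 3 — |x − y|_19 = 19^{-4} = 1/130321.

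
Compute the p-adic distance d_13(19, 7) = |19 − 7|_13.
d_13(19, 7) = 1

Step 1 — x − y = 19 − 7 = 12. Step 2 — v_13(12) = 0 (factor: 12 = (13^0 · 12); the sign does not affect v_p). Step 3 — |x − y|_13 = 13^{0} = 1.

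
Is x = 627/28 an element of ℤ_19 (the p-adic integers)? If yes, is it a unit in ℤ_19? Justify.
x ∈ ℤ_19 but not a unit; v_19(x) = 1 > 0

ℤ_19 = {x ∈ ℚ_19 : v_19(x) ≥ 0} and ℤ_19^× = {x ∈ ℤ_19 : v_19(x) = 0}. Here v_19(627/28) = v_19(num) − v_19(den) = 1; compare against these criteria.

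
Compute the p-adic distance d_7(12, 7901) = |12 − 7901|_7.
d_7(12, 7901) = 1/343

Step 1 — x − y = 12 − 7901 = -7889. Step 2 — v_7(-7889) = 3 (factor: -7889 = −(7^3 · 23); the sign does not affect v_p). Step 3 — |x − y|_7 = 7^{-3} = 1/343.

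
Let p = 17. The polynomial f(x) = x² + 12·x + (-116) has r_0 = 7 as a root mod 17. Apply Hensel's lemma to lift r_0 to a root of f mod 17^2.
r_1 = 262 (mod 289)

Hensel: r_{i+1} = r_i − f(r_i)·(f′(r_i))^{-1} mod 17^{i+2}, f′(x) = 2x + 12. Iterate:
  r_0 = 7 (mod 17)
  r_1 = 262 (mod 289)
Final: r = 262 satisfies f(r) ≡ 0 mod 17^2.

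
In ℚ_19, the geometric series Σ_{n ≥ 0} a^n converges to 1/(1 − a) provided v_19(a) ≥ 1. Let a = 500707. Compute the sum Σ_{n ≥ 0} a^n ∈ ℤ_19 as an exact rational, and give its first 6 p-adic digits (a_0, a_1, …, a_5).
Σ a^n = 1/(1 − a) = -1/500706;  first 6 digits = (1, 0, 0, 16, 3, 0)

v_19(a) = 3 ≥ 1, so the series converges in ℤ_19 to 1/(1 − a) = 1/(1 − 500707) = -1/500706. Expand this rational in ℤ_19: compute digits iteratively via d_i = x_i mod 19, x_{i+1} = (x_i − d_i)/19. The first 6 digits are (1, 0, 0, 16, 3, 0).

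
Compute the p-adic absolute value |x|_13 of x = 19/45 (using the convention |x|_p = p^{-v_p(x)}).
|19/45|_13 = 1

Step 1 — compute v_13(x) by factoring powers of 13 out of the numerator and denominator: v_13(19/45) = 0. Step 2 — apply |x|_p = p^{-v_p(x)} = 13^{0} = 1.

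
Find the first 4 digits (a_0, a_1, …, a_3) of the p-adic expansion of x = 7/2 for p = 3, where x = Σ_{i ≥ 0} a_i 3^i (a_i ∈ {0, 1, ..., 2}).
(a_0, …, a_3) = (2, 2, 1, 1)

v_3(7/2) = 0 (numerator and denominator both coprime to 3), so x ∈ ℤ_3^×. Compute digits iteratively via a_i = x_i mod 3, x_{i+1} = (x_i − a_i)/3, with x_0 = x:
  x_0 = 7/2;  a_0 = 2;  x_1 = (x_0 − 2)/3 = 1/2
  x_1 = 1/2;  a_1 = 2;  x_2 = (x_1 − 2)/3 = -1/2
  x_2 = -1/2;  a_2 = 1;  x_3 = (x_2 − 1)/3 = -1/2
  x_3 = -1/2;  a_3 = 1;  x_4 = (x_3 − 1)/3 = -1/2
Digits: (2, 2, 1, 1).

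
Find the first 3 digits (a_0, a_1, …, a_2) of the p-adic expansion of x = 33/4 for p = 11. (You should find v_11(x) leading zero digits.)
(a_0, …, a_2) = (0, 9, 2)

v_11(33/4) = 1, so a_0 = ... = a_0 = 0. Factor out: x = 11^1 · u with u = 3/4 a unit in ℤ_11. Expand u iteratively via a_{v+i} = u_i mod 11, u_{i+1} = (u_i − a_{v+i})/11:
  u_0 = 3/4;  a_1 = 9;  u_1 = (u_0 − 9)/11 = -3/4
  u_1 = -3/4;  a_2 = 2;  u_2 = (u_1 − 2)/11 = -1/4
Digits: (0, 9, 2).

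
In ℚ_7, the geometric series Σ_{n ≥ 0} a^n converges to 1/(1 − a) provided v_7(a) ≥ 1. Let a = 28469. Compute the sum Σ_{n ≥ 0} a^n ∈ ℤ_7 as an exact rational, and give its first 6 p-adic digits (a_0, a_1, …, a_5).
Σ a^n = 1/(1 − a) = -1/28468;  first 6 digits = (1, 0, 0, 6, 4, 1)

v_7(a) = 3 ≥ 1, so the series converges in ℤ_7 to 1/(1 − a) = 1/(1 − 28469) = -1/28468. Expand this rational in ℤ_7: compute digits iteratively via d_i = x_i mod 7, x_{i+1} = (x_i − d_i)/7. The first 6 digits are (1, 0, 0, 6, 4, 1).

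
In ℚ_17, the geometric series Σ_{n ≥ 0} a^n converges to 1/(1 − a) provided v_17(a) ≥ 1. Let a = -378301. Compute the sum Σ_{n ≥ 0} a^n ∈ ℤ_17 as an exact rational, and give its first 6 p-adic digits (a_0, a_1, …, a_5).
Σ a^n = 1/(1 − a) = 1/378302;  first 6 digits = (1, 0, 0, 8, 12, 16)

v_17(a) = 3 ≥ 1, so the series converges in ℤ_17 to 1/(1 − a) = 1/(1 − (-378301)) = 1/378302. Expand this rational in ℤ_17: compute digits iteratively via d_i = x_i mod 17, x_{i+1} = (x_i − d_i)/17. The first 6 digits are (1, 0, 0, 8, 12, 16).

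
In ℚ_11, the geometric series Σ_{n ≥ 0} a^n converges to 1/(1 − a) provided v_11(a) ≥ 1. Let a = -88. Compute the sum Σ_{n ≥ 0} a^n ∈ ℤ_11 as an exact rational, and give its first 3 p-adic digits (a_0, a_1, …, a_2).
Σ a^n = 1/(1 − a) = 1/89;  first 3 digits = (1, 3, 8)

v_11(a) = 1 ≥ 1, so the series converges in ℤ_11 to 1/(1 − a) = 1/(1 − (-88)) = 1/89. Expand this rational in ℤ_11: compute digits iteratively via d_i = x_i mod 11, x_{i+1} = (x_i − d_i)/11. The first 3 digits are (1, 3, 8).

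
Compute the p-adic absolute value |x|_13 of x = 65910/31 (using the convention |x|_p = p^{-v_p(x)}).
|65910/31|_13 = 1/2197

Step 1 — compute v_13(x) by factoring powers of 13 out of the numerator and denominator: v_13(65910/31) = 3. Step 2 — apply |x|_p = p^{-v_p(x)} = 13^{-3} = 1/2197.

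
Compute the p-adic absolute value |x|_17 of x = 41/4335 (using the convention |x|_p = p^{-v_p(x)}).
|41/4335|_17 = 289

Step 1 — compute v_17(x) by factoring powers of 17 out of the numerator and denominator: v_17(41/4335) = -2. Step 2 — apply |x|_p = p^{-v_p(x)} = 17^{2} = 289.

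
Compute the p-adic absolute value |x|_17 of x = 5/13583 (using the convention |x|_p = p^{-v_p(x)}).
|5/13583|_17 = 289

Step 1 — compute v_17(x) by factoring powers of 17 out of the numerator and denominator: v_17(5/13583) = -2. Step 2 — apply |x|_p = p^{-v_p(x)} = 17^{2} = 289.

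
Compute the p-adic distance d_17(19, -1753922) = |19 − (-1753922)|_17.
d_17(19, -1753922) = 1/83521

Step 1 — x − y = 19 − (-1753922) = 1753941. Step 2 — v_17(1753941) = 4 (factor: 1753941 = (17^4 · 21); the sign does not affect v_p). Step 3 — |x − y|_17 = 17^{-4} = 1/83521.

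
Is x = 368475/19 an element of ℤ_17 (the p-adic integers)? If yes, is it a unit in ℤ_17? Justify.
x ∈ ℤ_17 but not a unit; v_17(x) = 3 > 0

ℤ_17 = {x ∈ ℚ_17 : v_17(x) ≥ 0} and ℤ_17^× = {x ∈ ℤ_17 : v_17(x) = 0}. Here v_17(368475/19) = v_17(num) − v_17(den) = 3; compare against these criteria.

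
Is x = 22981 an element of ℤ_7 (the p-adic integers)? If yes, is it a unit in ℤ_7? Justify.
x ∈ ℤ_7 but not a unit; v_7(x) = 3 > 0

ℤ_7 = {x ∈ ℚ_7 : v_7(x) ≥ 0} and ℤ_7^× = {x ∈ ℤ_7 : v_7(x) = 0}. Here v_7(22981) = v_7(num) − v_7(den) = 3; compare against these criteria.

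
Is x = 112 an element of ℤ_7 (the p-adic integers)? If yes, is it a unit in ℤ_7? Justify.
x ∈ ℤ_7 but not a unit; v_7(x) = 1 > 0

ℤ_7 = {x ∈ ℚ_7 : v_7(x) ≥ 0} and ℤ_7^× = {x ∈ ℤ_7 : v_7(x) = 0}. Here v_7(112) = v_7(num) − v_7(den) = 1; compare against these criteria.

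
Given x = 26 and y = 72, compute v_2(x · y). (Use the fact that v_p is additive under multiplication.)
v_2(1872) = 4

v_p(x) = 1 (factor: 26 = 2^1 · 13); v_p(y) = 3 (factor: 72 = 2^3 · 9). Additivity: v_p(xy) = v_p(x) + v_p(y) = 1 + 3 = 4. (Direct check: xy = 1872 = 2^4 · (117).)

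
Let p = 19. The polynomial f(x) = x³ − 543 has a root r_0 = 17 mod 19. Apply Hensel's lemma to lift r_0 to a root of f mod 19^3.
r_2 = 74 (mod 6859)

Hensel: r_{i+1} = r_i − f(r_i)/f′(r_i) mod 19^{i+2}, where f′(x) = 3x². Iterate:
  r_0 = 17 (mod 19)
  r_1 = 74 (mod 361)
  r_2 = 74 (mod 6859)
Final: r = 74 with f(r) ≡ 0 mod 19^3.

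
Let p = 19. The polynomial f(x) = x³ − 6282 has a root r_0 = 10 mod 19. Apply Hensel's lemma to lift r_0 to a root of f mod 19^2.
r_1 = 314 (mod 361)

Hensel: r_{i+1} = r_i − f(r_i)/f′(r_i) mod 19^{i+2}, where f′(x) = 3x². Iterate:
  r_0 = 10 (mod 19)
  r_1 = 314 (mod 361)
Final: r = 314 with f(r) ≡ 0 mod 19^2.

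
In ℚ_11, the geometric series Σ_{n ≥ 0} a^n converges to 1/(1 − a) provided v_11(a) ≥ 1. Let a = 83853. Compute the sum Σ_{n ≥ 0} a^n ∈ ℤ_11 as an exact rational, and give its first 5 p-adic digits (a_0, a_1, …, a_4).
Σ a^n = 1/(1 − a) = -1/83852;  first 5 digits = (1, 0, 0, 8, 5)

v_11(a) = 3 ≥ 1, so the series converges in ℤ_11 to 1/(1 − a) = 1/(1 − 83853) = -1/83852. Expand this rational in ℤ_11: compute digits iteratively via d_i = x_i mod 11, x_{i+1} = (x_i − d_i)/11. The first 5 digits are (1, 0, 0, 8, 5).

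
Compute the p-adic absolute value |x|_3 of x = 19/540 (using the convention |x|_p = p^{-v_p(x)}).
|19/540|_3 = 27

Step 1 — compute v_3(x) by factoring powers of 3 out of the numerator and denominator: v_3(19/540) = -3. Step 2 — apply |x|_p = p^{-v_p(x)} = 3^{3} = 27.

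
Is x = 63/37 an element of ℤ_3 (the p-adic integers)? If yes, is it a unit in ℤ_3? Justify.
x ∈ ℤ_3 but not a unit; v_3(x) = 2 > 0

ℤ_3 = {x ∈ ℚ_3 : v_3(x) ≥ 0} and ℤ_3^× = {x ∈ ℤ_3 : v_3(x) = 0}. Here v_3(63/37) = v_3(num) − v_3(den) = 2; compare against these criteria.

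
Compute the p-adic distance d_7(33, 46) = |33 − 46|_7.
d_7(33, 46) = 1

Step 1 — x − y = 33 − 46 = -13. Step 2 — v_7(-13) = 0 (factor: -13 = −(7^0 · 13); the sign does not affect v_p). Step 3 — |x − y|_7 = 7^{0} = 1.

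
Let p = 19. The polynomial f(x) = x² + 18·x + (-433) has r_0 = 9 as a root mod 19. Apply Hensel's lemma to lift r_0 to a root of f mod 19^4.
r_3 = 122654 (mod 130321)

Hensel: r_{i+1} = r_i − f(r_i)·(f′(r_i))^{-1} mod 19^{i+2}, f′(x) = 2x + 18. Iterate:
  r_0 = 9 (mod 19)
  r_1 = 275 (mod 361)
  r_2 = 6051 (mod 6859)
  r_3 = 122654 (mod 130321)
Final: r = 122654 satisfies f(r) ≡ 0 mod 19^4.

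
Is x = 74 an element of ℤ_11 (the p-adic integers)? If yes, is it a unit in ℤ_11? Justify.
x ∈ ℤ_11^× (unit); v_11(x) = 0

ℤ_11 = {x ∈ ℚ_11 : v_11(x) ≥ 0} and ℤ_11^× = {x ∈ ℤ_11 : v_11(x) = 0}. Here v_11(74) = v_11(num) − v_11(den) = 0; compare against these criteria.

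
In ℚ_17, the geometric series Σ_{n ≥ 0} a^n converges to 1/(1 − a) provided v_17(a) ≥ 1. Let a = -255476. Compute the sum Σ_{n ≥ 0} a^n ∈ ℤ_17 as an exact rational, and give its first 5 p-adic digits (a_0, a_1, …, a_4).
Σ a^n = 1/(1 − a) = 1/255477;  first 5 digits = (1, 0, 0, 16, 13)

v_17(a) = 3 ≥ 1, so the series converges in ℤ_17 to 1/(1 − a) = 1/(1 − (-255476)) = 1/255477. Expand this rational in ℤ_17: compute digits iteratively via d_i = x_i mod 17, x_{i+1} = (x_i − d_i)/17. The first 5 digits are (1, 0, 0, 16, 13).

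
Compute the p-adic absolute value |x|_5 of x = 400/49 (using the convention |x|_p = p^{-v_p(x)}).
|400/49|_5 = 1/25

Step 1 — compute v_5(x) by factoring powers of 5 out of the numerator and denominator: v_5(400/49) = 2. Step 2 — apply |x|_p = p^{-v_p(x)} = 5^{-2} = 1/25.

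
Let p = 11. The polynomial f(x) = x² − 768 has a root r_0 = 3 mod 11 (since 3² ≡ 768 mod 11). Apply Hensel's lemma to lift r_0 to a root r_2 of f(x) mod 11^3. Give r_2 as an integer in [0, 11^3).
r_2 = 69 (mod 1331)

Hensel's recurrence: r_{i+1} = r_i − f(r_i)·(f′(r_i))^{-1} mod 11^{i+2}, with f′(x) = 2x. Iterate:
  r_0 = 3 (mod 11)
  r_1 = 69 (mod 121)
  r_2 = 69 (mod 1331)
Final: r_2 = 69, and one checks f(r_2) ≡ 0 mod 11^3.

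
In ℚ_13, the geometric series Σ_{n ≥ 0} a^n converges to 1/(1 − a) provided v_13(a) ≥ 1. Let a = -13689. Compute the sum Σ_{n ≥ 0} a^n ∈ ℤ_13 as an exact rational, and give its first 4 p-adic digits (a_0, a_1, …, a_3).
Σ a^n = 1/(1 − a) = 1/13690;  first 4 digits = (1, 0, 10, 6)

v_13(a) = 2 ≥ 1, so the series converges in ℤ_13 to 1/(1 − a) = 1/(1 − (-13689)) = 1/13690. Expand this rational in ℤ_13: compute digits iteratively via d_i = x_i mod 13, x_{i+1} = (x_i − d_i)/13. The first 4 digits are (1, 0, 10, 6).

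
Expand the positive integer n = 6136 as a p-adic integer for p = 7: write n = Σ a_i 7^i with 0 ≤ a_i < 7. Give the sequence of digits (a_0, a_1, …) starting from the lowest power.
(a_0, a_1, …) = (4, 1, 6, 3, 2)

Repeated division by 7 gives the digits low-to-high: 6136 = 4 + 1·7^1 + 6·7^2 + 3·7^3 + 2·7^4. Digit sequence: (4, 1, 6, 3, 2).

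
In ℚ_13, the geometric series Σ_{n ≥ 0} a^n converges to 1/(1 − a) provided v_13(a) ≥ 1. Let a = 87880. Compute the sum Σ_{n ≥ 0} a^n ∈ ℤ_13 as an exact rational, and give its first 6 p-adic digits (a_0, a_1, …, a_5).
Σ a^n = 1/(1 − a) = -1/87879;  first 6 digits = (1, 0, 0, 1, 3, 0)

v_13(a) = 3 ≥ 1, so the series converges in ℤ_13 to 1/(1 − a) = 1/(1 − 87880) = -1/87879. Expand this rational in ℤ_13: compute digits iteratively via d_i = x_i mod 13, x_{i+1} = (x_i − d_i)/13. The first 6 digits are (1, 0, 0, 1, 3, 0).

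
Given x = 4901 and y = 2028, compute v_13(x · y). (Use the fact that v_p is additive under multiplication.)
v_13(9939228) = 4

v_p(x) = 2 (factor: 4901 = 13^2 · 29); v_p(y) = 2 (factor: 2028 = 13^2 · 12). Additivity: v_p(xy) = v_p(x) + v_p(y) = 2 + 2 = 4. (Direct check: xy = 9939228 = 13^4 · (348).)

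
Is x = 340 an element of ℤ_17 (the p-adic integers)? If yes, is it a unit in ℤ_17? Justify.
x ∈ ℤ_17 but not a unit; v_17(x) = 1 > 0

ℤ_17 = {x ∈ ℚ_17 : v_17(x) ≥ 0} and ℤ_17^× = {x ∈ ℤ_17 : v_17(x) = 0}. Here v_17(340) = v_17(num) − v_17(den) = 1; compare against these criteria.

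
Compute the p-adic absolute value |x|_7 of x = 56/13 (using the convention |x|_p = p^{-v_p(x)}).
|56/13|_7 = 1/7

Step 1 — compute v_7(x) by factoring powers of 7 out of the numerator and denominator: v_7(56/13) = 1. Step 2 — apply |x|_p = p^{-v_p(x)} = 7^{-1} = 1/7.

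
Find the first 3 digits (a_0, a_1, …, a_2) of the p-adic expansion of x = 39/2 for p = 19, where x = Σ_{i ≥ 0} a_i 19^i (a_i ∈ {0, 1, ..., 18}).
(a_0, …, a_2) = (10, 10, 9)

v_19(39/2) = 0 (numerator and denominator both coprime to 19), so x ∈ ℤ_19^×. Compute digits iteratively via a_i = x_i mod 19, x_{i+1} = (x_i − a_i)/19, with x_0 = x:
  x_0 = 39/2;  a_0 = 10;  x_1 = (x_0 − 10)/19 = 1/2
  x_1 = 1/2;  a_1 = 10;  x_2 = (x_1 − 10)/19 = -1/2
  x_2 = -1/2;  a_2 = 9;  x_3 = (x_2 − 9)/19 = -1/2
Digits: (10, 10, 9).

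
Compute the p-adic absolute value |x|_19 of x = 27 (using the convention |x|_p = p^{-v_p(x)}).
|27|_19 = 1

Step 1 — compute v_19(x) by factoring powers of 19 out of the numerator and denominator: v_19(27) = 0. Step 2 — apply |x|_p = p^{-v_p(x)} = 19^{0} = 1.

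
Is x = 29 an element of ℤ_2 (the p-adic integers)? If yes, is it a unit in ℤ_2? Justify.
x ∈ ℤ_2^× (unit); v_2(x) = 0

ℤ_2 = {x ∈ ℚ_2 : v_2(x) ≥ 0} and ℤ_2^× = {x ∈ ℤ_2 : v_2(x) = 0}. Here v_2(29) = v_2(num) − v_2(den) = 0; compare against these criteria.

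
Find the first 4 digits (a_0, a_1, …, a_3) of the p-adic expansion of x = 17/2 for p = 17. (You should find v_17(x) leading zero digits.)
(a_0, …, a_3) = (0, 9, 8, 8)

v_17(17/2) = 1, so a_0 = ... = a_0 = 0. Factor out: x = 17^1 · u with u = 1/2 a unit in ℤ_17. Expand u iteratively via a_{v+i} = u_i mod 17, u_{i+1} = (u_i − a_{v+i})/17:
  u_0 = 1/2;  a_1 = 9;  u_1 = (u_0 − 9)/17 = -1/2
  u_1 = -1/2;  a_2 = 8;  u_2 = (u_1 − 8)/17 = -1/2
  u_2 = -1/2;  a_3 = 8;  u_3 = (u_2 − 8)/17 = -1/2
Digits: (0, 9, 8, 8).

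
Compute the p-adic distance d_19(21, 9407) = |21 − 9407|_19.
d_19(21, 9407) = 1/361

Step 1 — x − y = 21 − 9407 = -9386. Step 2 — v_19(-9386) = 2 (factor: -9386 = −(19^2 · 26); the sign does not affect v_p). Step 3 — |x − y|_19 = 19^{-2} = 1/361.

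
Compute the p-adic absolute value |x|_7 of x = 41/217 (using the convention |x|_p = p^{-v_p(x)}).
|41/217|_7 = 7

Step 1 — compute v_7(x) by factoring powers of 7 out of the numerator and denominator: v_7(41/217) = -1. Step 2 — apply |x|_p = p^{-v_p(x)} = 7^{1} = 7.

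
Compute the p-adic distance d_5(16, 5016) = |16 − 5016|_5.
d_5(16, 5016) = 1/625

Step 1 — x − y = 16 − 5016 = -5000. Step 2 — v_5(-5000) = 4 (factor: -5000 = −(5^4 · 8); the sign does not affect v_p). Step 3 — |x − y|_5 = 5^{-4} = 1/625.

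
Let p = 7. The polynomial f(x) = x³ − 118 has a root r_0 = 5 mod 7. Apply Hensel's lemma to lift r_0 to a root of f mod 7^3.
r_2 = 278 (mod 343)

Hensel: r_{i+1} = r_i − f(r_i)/f′(r_i) mod 7^{i+2}, where f′(x) = 3x². Iterate:
  r_0 = 5 (mod 7)
  r_1 = 33 (mod 49)
  r_2 = 278 (mod 343)
Final: r = 278 with f(r) ≡ 0 mod 7^3.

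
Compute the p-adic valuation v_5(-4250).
v_5(-4250) = 3

v_5(n) is the largest exponent k such that 5^k divides n. Factor out: -4250 = -5^3 · 34. (Sign doesn't affect v_p.) So v_5(-4250) = 3.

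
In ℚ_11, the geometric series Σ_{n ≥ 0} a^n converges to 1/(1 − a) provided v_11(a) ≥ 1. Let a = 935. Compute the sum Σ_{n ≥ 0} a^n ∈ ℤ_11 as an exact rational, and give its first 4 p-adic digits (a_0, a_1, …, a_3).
Σ a^n = 1/(1 − a) = -1/934;  first 4 digits = (1, 8, 5, 3)

v_11(a) = 1 ≥ 1, so the series converges in ℤ_11 to 1/(1 − a) = 1/(1 − 935) = -1/934. Expand this rational in ℤ_11: compute digits iteratively via d_i = x_i mod 11, x_{i+1} = (x_i − d_i)/11. The first 4 digits are (1, 8, 5, 3).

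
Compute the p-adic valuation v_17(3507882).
v_17(3507882) = 4

v_17(n) is the largest exponent k such that 17^k divides n. Factor out: 3507882 = 17^4 · 42. (Sign doesn't affect v_p.) So v_17(3507882) = 4.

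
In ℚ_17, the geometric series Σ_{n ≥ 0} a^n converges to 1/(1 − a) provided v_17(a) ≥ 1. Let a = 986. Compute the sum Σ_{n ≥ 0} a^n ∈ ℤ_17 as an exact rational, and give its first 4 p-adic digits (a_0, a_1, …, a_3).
Σ a^n = 1/(1 − a) = -1/985;  first 4 digits = (1, 7, 1, 14)

v_17(a) = 1 ≥ 1, so the series converges in ℤ_17 to 1/(1 − a) = 1/(1 − 986) = -1/985. Expand this rational in ℤ_17: compute digits iteratively via d_i = x_i mod 17, x_{i+1} = (x_i − d_i)/17. The first 4 digits are (1, 7, 1, 14).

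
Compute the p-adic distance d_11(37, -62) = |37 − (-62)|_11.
d_11(37, -62) = 1/11

Step 1 — x − y = 37 − (-62) = 99. Step 2 — v_11(99) = 1 (factor: 99 = (11^1 · 9); the sign does not affect v_p). Step 3 — |x − y|_11 = 11^{-1} = 1/11.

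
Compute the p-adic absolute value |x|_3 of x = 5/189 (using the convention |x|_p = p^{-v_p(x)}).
|5/189|_3 = 27

Step 1 — compute v_3(x) by factoring powers of 3 out of the numerator and denominator: v_3(5/189) = -3. Step 2 — apply |x|_p = p^{-v_p(x)} = 3^{3} = 27.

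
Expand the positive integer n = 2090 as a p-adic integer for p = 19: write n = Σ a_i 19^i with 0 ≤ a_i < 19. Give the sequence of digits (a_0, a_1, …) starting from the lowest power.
(a_0, a_1, …) = (0, 15, 5)

Repeated division by 19 gives the digits low-to-high: 2090 = 15·19^1 + 5·19^2. Digit sequence: (0, 15, 5).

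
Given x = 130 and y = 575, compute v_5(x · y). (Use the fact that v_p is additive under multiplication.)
v_5(74750) = 3

v_p(x) = 1 (factor: 130 = 5^1 · 26); v_p(y) = 2 (factor: 575 = 5^2 · 23). Additivity: v_p(xy) = v_p(x) + v_p(y) = 1 + 2 = 3. (Direct check: xy = 74750 = 5^3 · (598).)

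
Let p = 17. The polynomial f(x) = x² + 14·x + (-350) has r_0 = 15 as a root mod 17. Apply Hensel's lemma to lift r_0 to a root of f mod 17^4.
r_3 = 39455 (mod 83521)

Hensel: r_{i+1} = r_i − f(r_i)·(f′(r_i))^{-1} mod 17^{i+2}, f′(x) = 2x + 14. Iterate:
  r_0 = 15 (mod 17)
  r_1 = 151 (mod 289)
  r_2 = 151 (mod 4913)
  r_3 = 39455 (mod 83521)
Final: r = 39455 satisfies f(r) ≡ 0 mod 17^4.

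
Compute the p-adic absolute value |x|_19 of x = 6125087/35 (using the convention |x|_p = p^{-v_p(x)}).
|6125087/35|_19 = 1/130321

Step 1 — compute v_19(x) by factoring powers of 19 out of the numerator and denominator: v_19(6125087/35) = 4. Step 2 — apply |x|_p = p^{-v_p(x)} = 19^{-4} = 1/130321.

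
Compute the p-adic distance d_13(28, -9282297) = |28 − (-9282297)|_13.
d_13(28, -9282297) = 1/371293

Step 1 — x − y = 28 − (-9282297) = 9282325. Step 2 — v_13(9282325) = 5 (factor: 9282325 = (13^5 · 25); the sign does not affect v_p). Step 3 — |x − y|_13 = 13^{-5} = 1/371293.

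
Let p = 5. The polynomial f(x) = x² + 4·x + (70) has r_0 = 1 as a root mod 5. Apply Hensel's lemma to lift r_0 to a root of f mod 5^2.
r_1 = 1 (mod 25)

Hensel: r_{i+1} = r_i − f(r_i)·(f′(r_i))^{-1} mod 5^{i+2}, f′(x) = 2x + 4. Iterate:
  r_0 = 1 (mod 5)
  r_1 = 1 (mod 25)
Final: r = 1 satisfies f(r) ≡ 0 mod 5^2.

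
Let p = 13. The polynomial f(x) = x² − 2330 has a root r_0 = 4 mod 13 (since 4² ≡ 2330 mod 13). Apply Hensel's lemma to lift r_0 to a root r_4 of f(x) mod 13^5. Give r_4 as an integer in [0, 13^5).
r_4 = 149478 (mod 371293)

Hensel's recurrence: r_{i+1} = r_i − f(r_i)·(f′(r_i))^{-1} mod 13^{i+2}, with f′(x) = 2x. Iterate:
  r_0 = 4 (mod 13)
  r_1 = 82 (mod 169)
  r_2 = 82 (mod 2197)
  r_3 = 6673 (mod 28561)
  r_4 = 149478 (mod 371293)
Final: r_4 = 149478, and one checks f(r_4) ≡ 0 mod 13^5.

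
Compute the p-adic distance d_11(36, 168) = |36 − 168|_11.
d_11(36, 168) = 1/11

Step 1 — x − y = 36 − 168 = -132. Step 2 — v_11(-132) = 1 (factor: -132 = −(11^1 · 12); the sign does not affect v_p). Step 3 — |x − y|_11 = 11^{-1} = 1/11.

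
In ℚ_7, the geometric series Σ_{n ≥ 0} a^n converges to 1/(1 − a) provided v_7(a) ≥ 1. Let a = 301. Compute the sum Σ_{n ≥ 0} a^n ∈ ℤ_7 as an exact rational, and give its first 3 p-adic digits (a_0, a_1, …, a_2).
Σ a^n = 1/(1 − a) = -1/300;  first 3 digits = (1, 1, 0)

v_7(a) = 1 ≥ 1, so the series converges in ℤ_7 to 1/(1 − a) = 1/(1 − 301) = -1/300. Expand this rational in ℤ_7: compute digits iteratively via d_i = x_i mod 7, x_{i+1} = (x_i − d_i)/7. The first 3 digits are (1, 1, 0).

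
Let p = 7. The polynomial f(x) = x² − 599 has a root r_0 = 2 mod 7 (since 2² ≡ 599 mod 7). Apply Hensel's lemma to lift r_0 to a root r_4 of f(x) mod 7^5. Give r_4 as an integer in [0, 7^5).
r_4 = 7905 (mod 16807)

Hensel's recurrence: r_{i+1} = r_i − f(r_i)·(f′(r_i))^{-1} mod 7^{i+2}, with f′(x) = 2x. Iterate:
  r_0 = 2 (mod 7)
  r_1 = 16 (mod 49)
  r_2 = 16 (mod 343)
  r_3 = 702 (mod 2401)
  r_4 = 7905 (mod 16807)
Final: r_4 = 7905, and one checks f(r_4) ≡ 0 mod 7^5.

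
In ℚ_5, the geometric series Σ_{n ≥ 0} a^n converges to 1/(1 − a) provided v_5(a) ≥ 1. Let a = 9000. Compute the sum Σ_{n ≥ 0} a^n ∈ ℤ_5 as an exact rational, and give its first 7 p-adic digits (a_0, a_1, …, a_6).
Σ a^n = 1/(1 − a) = -1/8999;  first 7 digits = (1, 0, 0, 2, 4, 2, 4)

v_5(a) = 3 ≥ 1, so the series converges in ℤ_5 to 1/(1 − a) = 1/(1 − 9000) = -1/8999. Expand this rational in ℤ_5: compute digits iteratively via d_i = x_i mod 5, x_{i+1} = (x_i − d_i)/5. The first 7 digits are (1, 0, 0, 2, 4, 2, 4).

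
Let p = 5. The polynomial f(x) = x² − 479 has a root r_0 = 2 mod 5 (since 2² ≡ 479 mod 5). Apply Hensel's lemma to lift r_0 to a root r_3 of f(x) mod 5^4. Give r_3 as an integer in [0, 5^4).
r_3 = 277 (mod 625)

Hensel's recurrence: r_{i+1} = r_i − f(r_i)·(f′(r_i))^{-1} mod 5^{i+2}, with f′(x) = 2x. Iterate:
  r_0 = 2 (mod 5)
  r_1 = 2 (mod 25)
  r_2 = 27 (mod 125)
  r_3 = 277 (mod 625)
Final: r_3 = 277, and one checks f(r_3) ≡ 0 mod 5^4.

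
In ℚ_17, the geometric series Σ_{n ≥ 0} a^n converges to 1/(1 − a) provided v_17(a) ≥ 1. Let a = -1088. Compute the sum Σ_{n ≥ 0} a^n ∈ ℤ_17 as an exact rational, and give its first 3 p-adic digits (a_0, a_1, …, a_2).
Σ a^n = 1/(1 − a) = 1/1089;  first 3 digits = (1, 4, 12)

v_17(a) = 1 ≥ 1, so the series converges in ℤ_17 to 1/(1 − a) = 1/(1 − (-1088)) = 1/1089. Expand this rational in ℤ_17: compute digits iteratively via d_i = x_i mod 17, x_{i+1} = (x_i − d_i)/17. The first 3 digits are (1, 4, 12).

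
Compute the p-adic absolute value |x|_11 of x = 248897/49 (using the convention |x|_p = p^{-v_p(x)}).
|248897/49|_11 = 1/14641

Step 1 — compute v_11(x) by factoring powers of 11 out of the numerator and denominator: v_11(248897/49) = 4. Step 2 — apply |x|_p = p^{-v_p(x)} = 11^{-4} = 1/14641.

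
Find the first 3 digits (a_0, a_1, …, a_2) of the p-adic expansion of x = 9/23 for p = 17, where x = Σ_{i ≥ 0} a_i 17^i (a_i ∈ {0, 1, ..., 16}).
(a_0, …, a_2) = (10, 12, 0)

v_17(9/23) = 0 (numerator and denominator both coprime to 17), so x ∈ ℤ_17^×. Compute digits iteratively via a_i = x_i mod 17, x_{i+1} = (x_i − a_i)/17, with x_0 = x:
  x_0 = 9/23;  a_0 = 10;  x_1 = (x_0 − 10)/17 = -13/23
  x_1 = -13/23;  a_1 = 12;  x_2 = (x_1 − 12)/17 = -17/23
  x_2 = -17/23;  a_2 = 0;  x_3 = (x_2 − 0)/17 = -1/23
Digits: (10, 12, 0).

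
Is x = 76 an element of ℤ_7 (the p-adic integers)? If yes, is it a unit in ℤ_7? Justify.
x ∈ ℤ_7^× (unit); v_7(x) = 0

ℤ_7 = {x ∈ ℚ_7 : v_7(x) ≥ 0} and ℤ_7^× = {x ∈ ℤ_7 : v_7(x) = 0}. Here v_7(76) = v_7(num) − v_7(den) = 0; compare against these criteria.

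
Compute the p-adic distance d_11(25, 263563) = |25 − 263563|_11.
d_11(25, 263563) = 1/14641

Step 1 — x − y = 25 − 263563 = -263538. Step 2 — v_11(-263538) = 4 (factor: -263538 = −(11^4 · 18); the sign does not affect v_p). Step 3 — |x − y|_11 = 11^{-4} = 1/14641.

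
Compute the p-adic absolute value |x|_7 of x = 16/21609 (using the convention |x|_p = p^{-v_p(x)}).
|16/21609|_7 = 2401

Step 1 — compute v_7(x) by factoring powers of 7 out of the numerator and denominator: v_7(16/21609) = -4. Step 2 — apply |x|_p = p^{-v_p(x)} = 7^{4} = 2401.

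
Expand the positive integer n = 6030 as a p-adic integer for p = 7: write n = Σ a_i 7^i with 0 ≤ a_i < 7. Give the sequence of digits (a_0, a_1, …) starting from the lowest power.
(a_0, a_1, …) = (3, 0, 4, 3, 2)

Repeated division by 7 gives the digits low-to-high: 6030 = 3 + 4·7^2 + 3·7^3 + 2·7^4. Digit sequence: (3, 0, 4, 3, 2).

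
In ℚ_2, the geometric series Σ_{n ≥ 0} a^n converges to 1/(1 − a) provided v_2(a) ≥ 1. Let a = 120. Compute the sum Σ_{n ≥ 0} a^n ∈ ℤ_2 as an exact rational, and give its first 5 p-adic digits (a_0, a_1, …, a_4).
Σ a^n = 1/(1 − a) = -1/119;  first 5 digits = (1, 0, 0, 1, 1)

v_2(a) = 3 ≥ 1, so the series converges in ℤ_2 to 1/(1 − a) = 1/(1 − 120) = -1/119. Expand this rational in ℤ_2: compute digits iteratively via d_i = x_i mod 2, x_{i+1} = (x_i − d_i)/2. The first 5 digits are (1, 0, 0, 1, 1).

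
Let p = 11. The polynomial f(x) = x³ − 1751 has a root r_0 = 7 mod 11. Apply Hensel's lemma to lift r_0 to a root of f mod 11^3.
r_2 = 117 (mod 1331)

Hensel: r_{i+1} = r_i − f(r_i)/f′(r_i) mod 11^{i+2}, where f′(x) = 3x². Iterate:
  r_0 = 7 (mod 11)
  r_1 = 117 (mod 121)
  r_2 = 117 (mod 1331)
Final: r = 117 with f(r) ≡ 0 mod 11^3.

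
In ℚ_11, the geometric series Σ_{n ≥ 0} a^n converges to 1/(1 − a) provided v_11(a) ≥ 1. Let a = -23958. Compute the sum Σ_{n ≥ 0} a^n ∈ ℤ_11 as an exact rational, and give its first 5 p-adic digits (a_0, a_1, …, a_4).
Σ a^n = 1/(1 − a) = 1/23959;  first 5 digits = (1, 0, 0, 4, 9)

v_11(a) = 3 ≥ 1, so the series converges in ℤ_11 to 1/(1 − a) = 1/(1 − (-23958)) = 1/23959. Expand this rational in ℤ_11: compute digits iteratively via d_i = x_i mod 11, x_{i+1} = (x_i − d_i)/11. The first 5 digits are (1, 0, 0, 4, 9).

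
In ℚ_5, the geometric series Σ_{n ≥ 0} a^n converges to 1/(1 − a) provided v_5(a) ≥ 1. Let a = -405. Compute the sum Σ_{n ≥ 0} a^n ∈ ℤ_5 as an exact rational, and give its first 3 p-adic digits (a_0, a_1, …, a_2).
Σ a^n = 1/(1 − a) = 1/406;  first 3 digits = (1, 4, 4)

v_5(a) = 1 ≥ 1, so the series converges in ℤ_5 to 1/(1 − a) = 1/(1 − (-405)) = 1/406. Expand this rational in ℤ_5: compute digits iteratively via d_i = x_i mod 5, x_{i+1} = (x_i − d_i)/5. The first 3 digits are (1, 4, 4).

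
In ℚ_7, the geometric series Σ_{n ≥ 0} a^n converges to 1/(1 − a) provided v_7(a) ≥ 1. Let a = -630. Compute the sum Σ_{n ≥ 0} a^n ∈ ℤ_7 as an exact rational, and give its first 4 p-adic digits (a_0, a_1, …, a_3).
Σ a^n = 1/(1 − a) = 1/631;  first 4 digits = (1, 1, 2, 1)

v_7(a) = 1 ≥ 1, so the series converges in ℤ_7 to 1/(1 − a) = 1/(1 − (-630)) = 1/631. Expand this rational in ℤ_7: compute digits iteratively via d_i = x_i mod 7, x_{i+1} = (x_i − d_i)/7. The first 4 digits are (1, 1, 2, 1).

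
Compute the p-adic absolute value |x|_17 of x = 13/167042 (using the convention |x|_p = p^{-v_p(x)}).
|13/167042|_17 = 83521

Step 1 — compute v_17(x) by factoring powers of 17 out of the numerator and denominator: v_17(13/167042) = -4. Step 2 — apply |x|_p = p^{-v_p(x)} = 17^{4} = 83521.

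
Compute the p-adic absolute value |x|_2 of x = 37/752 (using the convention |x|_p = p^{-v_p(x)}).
|37/752|_2 = 16

Step 1 — compute v_2(x) by factoring powers of 2 out of the numerator and denominator: v_2(37/752) = -4. Step 2 — apply |x|_p = p^{-v_p(x)} = 2^{4} = 16.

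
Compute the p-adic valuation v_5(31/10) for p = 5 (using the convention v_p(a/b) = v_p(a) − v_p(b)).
v_5(31/10) = -1

Factor powers of 5 from the numerator and denominator of the reduced fraction: 31 = 5^0 · 31 and 10 = 5^1 · 2. Apply v_p(a/b) = v_p(a) − v_p(b): v_5(31/10) = 0 − 1 = -1.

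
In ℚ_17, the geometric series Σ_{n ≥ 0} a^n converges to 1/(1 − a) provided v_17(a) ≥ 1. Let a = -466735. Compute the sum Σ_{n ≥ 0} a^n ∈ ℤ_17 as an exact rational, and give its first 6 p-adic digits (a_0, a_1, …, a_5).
Σ a^n = 1/(1 − a) = 1/466736;  first 6 digits = (1, 0, 0, 7, 11, 16)

v_17(a) = 3 ≥ 1, so the series converges in ℤ_17 to 1/(1 − a) = 1/(1 − (-466735)) = 1/466736. Expand this rational in ℤ_17: compute digits iteratively via d_i = x_i mod 17, x_{i+1} = (x_i − d_i)/17. The first 6 digits are (1, 0, 0, 7, 11, 16).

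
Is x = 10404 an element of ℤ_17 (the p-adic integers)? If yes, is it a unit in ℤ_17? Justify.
x ∈ ℤ_17 but not a unit; v_17(x) = 2 > 0

ℤ_17 = {x ∈ ℚ_17 : v_17(x) ≥ 0} and ℤ_17^× = {x ∈ ℤ_17 : v_17(x) = 0}. Here v_17(10404) = v_17(num) − v_17(den) = 2; compare against these criteria.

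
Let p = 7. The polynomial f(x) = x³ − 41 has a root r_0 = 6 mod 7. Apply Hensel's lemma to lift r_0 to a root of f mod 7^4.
r_3 = 1581 (mod 2401)

Hensel: r_{i+1} = r_i − f(r_i)/f′(r_i) mod 7^{i+2}, where f′(x) = 3x². Iterate:
  r_0 = 6 (mod 7)
  r_1 = 13 (mod 49)
  r_2 = 209 (mod 343)
  r_3 = 1581 (mod 2401)
Final: r = 1581 with f(r) ≡ 0 mod 7^4.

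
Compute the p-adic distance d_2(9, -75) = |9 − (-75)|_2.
d_2(9, -75) = 1/4

Step 1 — x − y = 9 − (-75) = 84. Step 2 — v_2(84) = 2 (factor: 84 = (2^2 · 21); the sign does not affect v_p). Step 3 — |x − y|_2 = 2^{-2} = 1/4.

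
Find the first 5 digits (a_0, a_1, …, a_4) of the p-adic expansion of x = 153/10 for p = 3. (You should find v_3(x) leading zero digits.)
(a_0, …, a_4) = (0, 0, 2, 2, 2)

v_3(153/10) = 2, so a_0 = ... = a_1 = 0. Factor out: x = 3^2 · u with u = 17/10 a unit in ℤ_3. Expand u iteratively via a_{v+i} = u_i mod 3, u_{i+1} = (u_i − a_{v+i})/3:
  u_0 = 17/10;  a_2 = 2;  u_1 = (u_0 − 2)/3 = -1/10
  u_1 = -1/10;  a_3 = 2;  u_2 = (u_1 − 2)/3 = -7/10
  u_2 = -7/10;  a_4 = 2;  u_3 = (u_2 − 2)/3 = -9/10
Digits: (0, 0, 2, 2, 2).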